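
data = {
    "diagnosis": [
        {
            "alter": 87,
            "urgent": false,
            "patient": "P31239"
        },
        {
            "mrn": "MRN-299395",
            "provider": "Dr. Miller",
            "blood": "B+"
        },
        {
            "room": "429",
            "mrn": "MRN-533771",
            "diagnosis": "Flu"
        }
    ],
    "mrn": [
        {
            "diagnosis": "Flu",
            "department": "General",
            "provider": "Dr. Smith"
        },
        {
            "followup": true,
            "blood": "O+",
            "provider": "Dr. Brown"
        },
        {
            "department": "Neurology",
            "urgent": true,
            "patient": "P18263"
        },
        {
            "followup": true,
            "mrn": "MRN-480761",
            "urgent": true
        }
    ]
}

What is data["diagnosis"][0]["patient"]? "P31239"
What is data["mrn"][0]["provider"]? "Dr. Smith"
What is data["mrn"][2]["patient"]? "P18263"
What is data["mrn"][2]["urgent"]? True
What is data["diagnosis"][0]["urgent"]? False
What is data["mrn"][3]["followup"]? True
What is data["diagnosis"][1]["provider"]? "Dr. Miller"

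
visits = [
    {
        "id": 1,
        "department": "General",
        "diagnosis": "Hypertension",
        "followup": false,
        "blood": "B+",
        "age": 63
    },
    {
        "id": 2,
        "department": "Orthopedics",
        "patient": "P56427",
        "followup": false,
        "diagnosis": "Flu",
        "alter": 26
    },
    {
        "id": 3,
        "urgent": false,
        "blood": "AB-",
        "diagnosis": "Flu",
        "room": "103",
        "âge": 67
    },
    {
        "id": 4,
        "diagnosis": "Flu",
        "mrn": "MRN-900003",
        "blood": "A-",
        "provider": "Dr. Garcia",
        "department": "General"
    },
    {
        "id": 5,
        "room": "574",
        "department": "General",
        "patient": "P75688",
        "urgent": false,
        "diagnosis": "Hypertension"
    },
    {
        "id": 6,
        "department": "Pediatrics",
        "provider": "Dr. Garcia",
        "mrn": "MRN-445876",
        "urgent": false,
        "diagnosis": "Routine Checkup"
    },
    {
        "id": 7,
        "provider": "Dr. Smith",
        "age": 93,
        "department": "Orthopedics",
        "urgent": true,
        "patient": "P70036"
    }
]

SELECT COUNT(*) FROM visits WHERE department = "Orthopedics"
2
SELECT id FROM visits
[1, 2, 3, 4, 5, 6, 7]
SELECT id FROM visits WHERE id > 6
[7]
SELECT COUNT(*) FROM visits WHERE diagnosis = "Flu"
3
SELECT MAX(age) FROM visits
93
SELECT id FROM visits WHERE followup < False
[]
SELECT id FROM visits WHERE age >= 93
[7]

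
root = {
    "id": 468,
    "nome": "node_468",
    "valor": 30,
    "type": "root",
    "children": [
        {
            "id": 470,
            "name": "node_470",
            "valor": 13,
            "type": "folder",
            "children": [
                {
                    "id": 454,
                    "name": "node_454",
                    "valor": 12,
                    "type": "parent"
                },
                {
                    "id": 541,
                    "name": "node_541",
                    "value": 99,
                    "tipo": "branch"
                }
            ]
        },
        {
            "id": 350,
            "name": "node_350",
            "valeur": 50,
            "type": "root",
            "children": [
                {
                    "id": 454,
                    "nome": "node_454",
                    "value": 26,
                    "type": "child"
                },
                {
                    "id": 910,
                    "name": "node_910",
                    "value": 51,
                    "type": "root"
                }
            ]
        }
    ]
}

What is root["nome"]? "node_468"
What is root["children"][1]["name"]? "node_350"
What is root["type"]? "root"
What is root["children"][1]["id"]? 350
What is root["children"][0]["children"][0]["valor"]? 12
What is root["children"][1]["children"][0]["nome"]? "node_454"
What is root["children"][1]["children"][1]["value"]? 51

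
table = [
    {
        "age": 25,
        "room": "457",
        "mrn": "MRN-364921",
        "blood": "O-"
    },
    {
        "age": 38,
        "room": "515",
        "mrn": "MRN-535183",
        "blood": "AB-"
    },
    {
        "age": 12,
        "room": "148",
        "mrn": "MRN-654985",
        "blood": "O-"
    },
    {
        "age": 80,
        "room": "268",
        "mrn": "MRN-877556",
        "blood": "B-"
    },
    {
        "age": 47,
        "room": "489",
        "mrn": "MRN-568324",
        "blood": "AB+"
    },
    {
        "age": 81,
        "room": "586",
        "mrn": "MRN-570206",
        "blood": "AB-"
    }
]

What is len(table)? 6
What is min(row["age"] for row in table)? 12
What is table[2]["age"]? 12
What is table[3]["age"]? 80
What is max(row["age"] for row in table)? 81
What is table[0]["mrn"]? "MRN-364921"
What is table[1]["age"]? 38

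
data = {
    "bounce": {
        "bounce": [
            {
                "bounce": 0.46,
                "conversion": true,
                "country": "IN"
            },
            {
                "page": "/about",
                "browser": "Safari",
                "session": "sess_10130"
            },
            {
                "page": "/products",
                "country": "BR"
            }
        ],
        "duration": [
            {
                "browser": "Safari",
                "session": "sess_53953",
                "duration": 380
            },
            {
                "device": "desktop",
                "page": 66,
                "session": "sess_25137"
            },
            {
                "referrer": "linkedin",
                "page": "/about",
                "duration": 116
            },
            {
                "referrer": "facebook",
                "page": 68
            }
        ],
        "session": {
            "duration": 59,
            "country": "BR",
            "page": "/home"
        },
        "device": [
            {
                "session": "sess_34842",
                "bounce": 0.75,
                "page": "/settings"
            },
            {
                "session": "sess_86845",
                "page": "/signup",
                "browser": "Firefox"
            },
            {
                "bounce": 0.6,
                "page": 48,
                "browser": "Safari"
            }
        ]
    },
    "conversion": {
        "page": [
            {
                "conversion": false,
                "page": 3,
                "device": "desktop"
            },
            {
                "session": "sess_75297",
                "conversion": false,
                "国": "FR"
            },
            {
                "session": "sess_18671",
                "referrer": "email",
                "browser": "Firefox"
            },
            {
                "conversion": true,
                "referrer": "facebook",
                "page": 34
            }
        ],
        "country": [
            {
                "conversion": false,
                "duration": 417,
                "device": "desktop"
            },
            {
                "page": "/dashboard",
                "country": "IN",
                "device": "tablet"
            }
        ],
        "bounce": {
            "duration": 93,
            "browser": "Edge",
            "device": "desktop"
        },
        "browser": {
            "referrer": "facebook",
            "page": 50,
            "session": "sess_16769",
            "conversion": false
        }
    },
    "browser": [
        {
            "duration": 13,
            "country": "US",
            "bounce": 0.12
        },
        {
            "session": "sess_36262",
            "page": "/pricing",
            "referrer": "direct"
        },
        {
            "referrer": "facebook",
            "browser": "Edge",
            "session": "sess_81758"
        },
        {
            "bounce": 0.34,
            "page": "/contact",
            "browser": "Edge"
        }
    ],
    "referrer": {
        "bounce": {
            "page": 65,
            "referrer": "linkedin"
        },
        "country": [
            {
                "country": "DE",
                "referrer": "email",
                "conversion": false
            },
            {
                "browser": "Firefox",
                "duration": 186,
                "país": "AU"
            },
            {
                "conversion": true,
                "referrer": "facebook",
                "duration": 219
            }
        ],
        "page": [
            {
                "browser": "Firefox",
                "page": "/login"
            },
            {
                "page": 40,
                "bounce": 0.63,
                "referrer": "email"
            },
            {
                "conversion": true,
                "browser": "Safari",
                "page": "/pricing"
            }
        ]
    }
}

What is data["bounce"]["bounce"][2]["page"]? "/products"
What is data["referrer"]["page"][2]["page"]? "/pricing"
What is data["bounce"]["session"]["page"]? "/home"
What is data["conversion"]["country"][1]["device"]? "tablet"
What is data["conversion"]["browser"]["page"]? 50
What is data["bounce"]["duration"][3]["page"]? 68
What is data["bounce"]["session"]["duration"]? 59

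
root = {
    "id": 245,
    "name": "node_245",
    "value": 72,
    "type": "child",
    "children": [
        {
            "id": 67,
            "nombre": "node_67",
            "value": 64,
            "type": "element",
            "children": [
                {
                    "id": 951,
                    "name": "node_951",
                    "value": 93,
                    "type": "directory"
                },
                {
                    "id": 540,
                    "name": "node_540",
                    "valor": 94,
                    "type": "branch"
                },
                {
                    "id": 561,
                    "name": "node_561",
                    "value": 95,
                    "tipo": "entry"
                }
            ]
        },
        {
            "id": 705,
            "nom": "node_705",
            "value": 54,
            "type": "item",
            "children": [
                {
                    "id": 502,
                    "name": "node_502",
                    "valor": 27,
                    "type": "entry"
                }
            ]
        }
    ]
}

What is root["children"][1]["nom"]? "node_705"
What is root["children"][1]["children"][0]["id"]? 502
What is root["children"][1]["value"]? 54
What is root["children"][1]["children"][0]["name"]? "node_502"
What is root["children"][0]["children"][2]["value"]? 95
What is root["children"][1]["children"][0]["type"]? "entry"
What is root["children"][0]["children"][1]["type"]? "branch"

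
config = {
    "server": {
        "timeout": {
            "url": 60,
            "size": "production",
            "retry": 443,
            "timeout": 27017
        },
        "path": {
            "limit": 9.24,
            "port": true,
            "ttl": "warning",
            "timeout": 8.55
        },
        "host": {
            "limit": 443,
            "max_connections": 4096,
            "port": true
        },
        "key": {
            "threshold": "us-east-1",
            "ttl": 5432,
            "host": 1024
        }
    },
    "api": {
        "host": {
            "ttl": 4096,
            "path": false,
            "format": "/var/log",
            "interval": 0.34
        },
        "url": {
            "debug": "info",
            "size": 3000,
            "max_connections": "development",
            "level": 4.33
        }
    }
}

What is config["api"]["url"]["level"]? 4.33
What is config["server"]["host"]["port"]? True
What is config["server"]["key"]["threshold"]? "us-east-1"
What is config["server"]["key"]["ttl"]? 5432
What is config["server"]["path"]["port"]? True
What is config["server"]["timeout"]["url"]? 60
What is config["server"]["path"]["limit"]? 9.24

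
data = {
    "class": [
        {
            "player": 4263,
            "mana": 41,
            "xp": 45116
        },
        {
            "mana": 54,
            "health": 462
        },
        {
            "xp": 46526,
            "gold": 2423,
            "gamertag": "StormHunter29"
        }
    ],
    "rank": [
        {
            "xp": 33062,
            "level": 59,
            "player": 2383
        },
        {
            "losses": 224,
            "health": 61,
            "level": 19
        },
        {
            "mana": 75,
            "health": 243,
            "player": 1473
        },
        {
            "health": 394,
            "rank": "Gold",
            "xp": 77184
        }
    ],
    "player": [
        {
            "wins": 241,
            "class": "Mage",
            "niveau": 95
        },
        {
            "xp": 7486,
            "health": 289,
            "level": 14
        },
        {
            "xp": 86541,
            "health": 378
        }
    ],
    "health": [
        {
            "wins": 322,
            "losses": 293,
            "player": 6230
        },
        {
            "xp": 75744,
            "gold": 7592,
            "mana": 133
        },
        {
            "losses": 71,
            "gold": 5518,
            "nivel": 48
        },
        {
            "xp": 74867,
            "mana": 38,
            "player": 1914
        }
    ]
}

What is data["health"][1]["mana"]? 133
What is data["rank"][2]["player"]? 1473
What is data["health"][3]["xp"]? 74867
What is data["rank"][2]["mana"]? 75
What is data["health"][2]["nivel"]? 48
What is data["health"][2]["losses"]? 71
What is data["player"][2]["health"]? 378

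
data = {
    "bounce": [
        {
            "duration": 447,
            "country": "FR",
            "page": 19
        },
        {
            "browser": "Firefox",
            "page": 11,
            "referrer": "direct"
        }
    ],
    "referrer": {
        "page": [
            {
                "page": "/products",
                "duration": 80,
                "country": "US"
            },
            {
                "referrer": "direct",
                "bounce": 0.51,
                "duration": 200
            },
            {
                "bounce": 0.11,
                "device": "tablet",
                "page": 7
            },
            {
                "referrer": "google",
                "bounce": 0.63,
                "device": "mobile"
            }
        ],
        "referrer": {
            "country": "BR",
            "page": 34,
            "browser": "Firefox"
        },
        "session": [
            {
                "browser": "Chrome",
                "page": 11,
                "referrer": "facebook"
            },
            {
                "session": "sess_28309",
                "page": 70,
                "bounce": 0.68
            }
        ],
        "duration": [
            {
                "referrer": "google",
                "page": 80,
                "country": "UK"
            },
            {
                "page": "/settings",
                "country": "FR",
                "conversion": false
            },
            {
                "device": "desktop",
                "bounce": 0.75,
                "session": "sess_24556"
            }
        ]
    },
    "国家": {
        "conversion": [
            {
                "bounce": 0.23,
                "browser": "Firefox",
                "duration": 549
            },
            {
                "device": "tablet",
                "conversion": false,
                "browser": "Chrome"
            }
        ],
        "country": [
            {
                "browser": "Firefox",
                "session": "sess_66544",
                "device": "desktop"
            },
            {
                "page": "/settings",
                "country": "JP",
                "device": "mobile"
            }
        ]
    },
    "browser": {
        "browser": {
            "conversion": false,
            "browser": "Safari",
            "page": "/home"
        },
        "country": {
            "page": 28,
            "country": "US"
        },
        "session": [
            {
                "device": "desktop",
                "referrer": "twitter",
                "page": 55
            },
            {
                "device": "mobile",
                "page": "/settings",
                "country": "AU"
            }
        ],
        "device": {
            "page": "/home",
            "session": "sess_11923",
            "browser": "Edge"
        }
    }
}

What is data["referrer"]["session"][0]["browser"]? "Chrome"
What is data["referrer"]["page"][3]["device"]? "mobile"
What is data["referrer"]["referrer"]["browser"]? "Firefox"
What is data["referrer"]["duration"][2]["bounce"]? 0.75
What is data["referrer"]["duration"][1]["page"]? "/settings"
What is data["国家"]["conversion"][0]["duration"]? 549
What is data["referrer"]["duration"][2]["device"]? "desktop"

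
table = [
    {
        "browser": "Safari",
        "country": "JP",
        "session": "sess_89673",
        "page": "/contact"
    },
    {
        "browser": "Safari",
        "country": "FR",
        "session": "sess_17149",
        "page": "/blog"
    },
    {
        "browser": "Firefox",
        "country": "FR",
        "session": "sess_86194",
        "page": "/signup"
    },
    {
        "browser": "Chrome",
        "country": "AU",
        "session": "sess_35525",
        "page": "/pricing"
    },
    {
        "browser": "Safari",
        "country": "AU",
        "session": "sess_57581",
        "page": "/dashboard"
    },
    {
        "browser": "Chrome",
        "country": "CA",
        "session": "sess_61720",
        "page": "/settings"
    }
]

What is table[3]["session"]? "sess_35525"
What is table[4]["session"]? "sess_57581"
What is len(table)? 6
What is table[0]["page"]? "/contact"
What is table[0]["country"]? "JP"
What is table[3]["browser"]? "Chrome"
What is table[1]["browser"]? "Safari"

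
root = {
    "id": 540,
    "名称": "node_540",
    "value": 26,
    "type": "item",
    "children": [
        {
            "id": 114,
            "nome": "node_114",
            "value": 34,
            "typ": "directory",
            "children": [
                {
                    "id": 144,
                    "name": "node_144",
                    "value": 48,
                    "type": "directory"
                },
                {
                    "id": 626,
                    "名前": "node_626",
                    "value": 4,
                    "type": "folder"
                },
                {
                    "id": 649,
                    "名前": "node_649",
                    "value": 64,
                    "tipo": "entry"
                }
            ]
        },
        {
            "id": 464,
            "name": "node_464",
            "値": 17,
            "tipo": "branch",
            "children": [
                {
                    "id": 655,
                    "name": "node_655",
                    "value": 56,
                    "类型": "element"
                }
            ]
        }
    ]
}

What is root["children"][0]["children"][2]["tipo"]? "entry"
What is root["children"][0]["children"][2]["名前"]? "node_649"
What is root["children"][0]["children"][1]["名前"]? "node_626"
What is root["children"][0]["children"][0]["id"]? 144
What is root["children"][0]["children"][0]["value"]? 48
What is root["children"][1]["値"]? 17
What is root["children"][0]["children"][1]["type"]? "folder"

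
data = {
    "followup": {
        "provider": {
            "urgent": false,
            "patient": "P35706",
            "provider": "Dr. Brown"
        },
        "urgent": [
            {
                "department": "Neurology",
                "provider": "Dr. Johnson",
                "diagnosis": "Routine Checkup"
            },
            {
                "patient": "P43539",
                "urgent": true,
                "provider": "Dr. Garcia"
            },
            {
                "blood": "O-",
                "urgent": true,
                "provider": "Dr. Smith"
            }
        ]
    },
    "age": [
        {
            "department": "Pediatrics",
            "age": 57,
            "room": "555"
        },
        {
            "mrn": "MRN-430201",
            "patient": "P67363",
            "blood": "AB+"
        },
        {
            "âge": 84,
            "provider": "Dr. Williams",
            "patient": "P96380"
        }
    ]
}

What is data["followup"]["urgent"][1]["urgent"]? True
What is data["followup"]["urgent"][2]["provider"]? "Dr. Smith"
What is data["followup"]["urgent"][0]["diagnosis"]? "Routine Checkup"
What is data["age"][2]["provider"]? "Dr. Williams"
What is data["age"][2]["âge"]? 84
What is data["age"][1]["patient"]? "P67363"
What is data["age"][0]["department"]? "Pediatrics"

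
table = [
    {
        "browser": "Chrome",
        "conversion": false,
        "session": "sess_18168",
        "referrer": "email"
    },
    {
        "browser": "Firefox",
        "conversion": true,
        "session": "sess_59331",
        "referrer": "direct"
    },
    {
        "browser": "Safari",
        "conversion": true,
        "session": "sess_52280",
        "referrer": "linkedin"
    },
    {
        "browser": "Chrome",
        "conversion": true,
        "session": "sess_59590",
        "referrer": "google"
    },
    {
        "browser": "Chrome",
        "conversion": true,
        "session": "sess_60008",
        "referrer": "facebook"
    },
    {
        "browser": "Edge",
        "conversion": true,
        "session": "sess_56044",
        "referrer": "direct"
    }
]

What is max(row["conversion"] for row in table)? True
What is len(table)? 6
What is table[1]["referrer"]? "direct"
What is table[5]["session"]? "sess_56044"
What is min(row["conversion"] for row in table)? False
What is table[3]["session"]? "sess_59590"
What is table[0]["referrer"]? "email"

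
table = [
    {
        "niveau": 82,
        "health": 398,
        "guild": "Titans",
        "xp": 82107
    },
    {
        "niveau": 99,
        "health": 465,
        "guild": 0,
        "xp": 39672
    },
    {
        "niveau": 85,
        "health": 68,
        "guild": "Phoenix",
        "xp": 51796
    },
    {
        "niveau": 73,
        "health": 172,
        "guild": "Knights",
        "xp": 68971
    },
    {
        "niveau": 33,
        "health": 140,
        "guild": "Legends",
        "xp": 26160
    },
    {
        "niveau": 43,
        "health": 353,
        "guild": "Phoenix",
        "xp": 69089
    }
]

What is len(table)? 6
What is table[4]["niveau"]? 33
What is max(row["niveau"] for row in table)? 99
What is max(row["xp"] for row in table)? 82107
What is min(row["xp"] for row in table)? 26160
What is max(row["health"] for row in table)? 465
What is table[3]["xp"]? 68971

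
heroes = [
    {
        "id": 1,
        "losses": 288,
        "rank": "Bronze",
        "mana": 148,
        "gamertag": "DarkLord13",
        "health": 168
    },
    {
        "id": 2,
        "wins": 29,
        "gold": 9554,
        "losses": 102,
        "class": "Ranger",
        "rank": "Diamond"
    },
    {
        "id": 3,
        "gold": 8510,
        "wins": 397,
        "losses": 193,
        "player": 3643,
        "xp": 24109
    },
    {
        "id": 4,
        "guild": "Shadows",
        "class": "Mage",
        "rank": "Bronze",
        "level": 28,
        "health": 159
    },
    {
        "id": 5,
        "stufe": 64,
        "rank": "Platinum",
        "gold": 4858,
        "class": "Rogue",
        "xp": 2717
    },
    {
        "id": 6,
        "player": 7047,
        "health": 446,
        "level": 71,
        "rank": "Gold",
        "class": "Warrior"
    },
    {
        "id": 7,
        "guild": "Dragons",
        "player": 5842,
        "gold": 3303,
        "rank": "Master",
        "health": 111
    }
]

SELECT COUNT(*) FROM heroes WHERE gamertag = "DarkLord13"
1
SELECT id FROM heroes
[1, 2, 3, 4, 5, 6, 7]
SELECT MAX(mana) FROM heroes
148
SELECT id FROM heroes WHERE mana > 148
[]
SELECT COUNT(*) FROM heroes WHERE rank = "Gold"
1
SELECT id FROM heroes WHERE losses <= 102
[2]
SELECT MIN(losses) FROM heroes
102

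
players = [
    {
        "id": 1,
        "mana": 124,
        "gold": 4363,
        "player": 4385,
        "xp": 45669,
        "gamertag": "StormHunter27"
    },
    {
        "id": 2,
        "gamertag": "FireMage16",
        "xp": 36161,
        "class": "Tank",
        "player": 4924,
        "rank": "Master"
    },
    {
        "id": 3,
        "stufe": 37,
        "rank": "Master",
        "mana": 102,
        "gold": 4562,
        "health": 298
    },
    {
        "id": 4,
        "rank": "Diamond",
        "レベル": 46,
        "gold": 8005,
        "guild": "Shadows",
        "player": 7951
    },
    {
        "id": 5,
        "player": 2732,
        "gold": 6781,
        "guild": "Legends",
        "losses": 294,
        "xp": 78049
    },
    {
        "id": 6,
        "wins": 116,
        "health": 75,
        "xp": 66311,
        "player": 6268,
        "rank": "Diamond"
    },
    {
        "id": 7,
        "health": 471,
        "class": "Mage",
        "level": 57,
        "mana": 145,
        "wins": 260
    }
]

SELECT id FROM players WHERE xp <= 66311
[1, 2, 6]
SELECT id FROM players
[1, 2, 3, 4, 5, 6, 7]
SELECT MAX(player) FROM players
7951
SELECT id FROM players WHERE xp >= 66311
[5, 6]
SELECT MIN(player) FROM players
2732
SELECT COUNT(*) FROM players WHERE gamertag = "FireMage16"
1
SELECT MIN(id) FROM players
1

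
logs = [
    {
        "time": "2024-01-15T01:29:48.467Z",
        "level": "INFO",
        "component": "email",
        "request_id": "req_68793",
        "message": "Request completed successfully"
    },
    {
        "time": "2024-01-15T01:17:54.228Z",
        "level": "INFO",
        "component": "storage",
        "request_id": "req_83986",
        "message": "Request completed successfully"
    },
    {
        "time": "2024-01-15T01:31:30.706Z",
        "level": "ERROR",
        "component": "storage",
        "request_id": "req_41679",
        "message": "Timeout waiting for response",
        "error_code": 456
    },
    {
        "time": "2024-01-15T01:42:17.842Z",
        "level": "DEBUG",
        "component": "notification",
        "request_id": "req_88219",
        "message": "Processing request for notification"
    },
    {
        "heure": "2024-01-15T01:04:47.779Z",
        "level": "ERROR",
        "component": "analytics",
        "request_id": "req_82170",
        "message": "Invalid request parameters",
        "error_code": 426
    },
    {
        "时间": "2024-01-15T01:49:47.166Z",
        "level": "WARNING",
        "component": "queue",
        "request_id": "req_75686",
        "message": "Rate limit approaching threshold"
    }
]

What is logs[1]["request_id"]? "req_83986"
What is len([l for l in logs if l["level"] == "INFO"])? 2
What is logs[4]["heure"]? "2024-01-15T01:04:47.779Z"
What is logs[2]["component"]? "storage"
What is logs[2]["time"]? "2024-01-15T01:31:30.706Z"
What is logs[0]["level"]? "INFO"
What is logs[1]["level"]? "INFO"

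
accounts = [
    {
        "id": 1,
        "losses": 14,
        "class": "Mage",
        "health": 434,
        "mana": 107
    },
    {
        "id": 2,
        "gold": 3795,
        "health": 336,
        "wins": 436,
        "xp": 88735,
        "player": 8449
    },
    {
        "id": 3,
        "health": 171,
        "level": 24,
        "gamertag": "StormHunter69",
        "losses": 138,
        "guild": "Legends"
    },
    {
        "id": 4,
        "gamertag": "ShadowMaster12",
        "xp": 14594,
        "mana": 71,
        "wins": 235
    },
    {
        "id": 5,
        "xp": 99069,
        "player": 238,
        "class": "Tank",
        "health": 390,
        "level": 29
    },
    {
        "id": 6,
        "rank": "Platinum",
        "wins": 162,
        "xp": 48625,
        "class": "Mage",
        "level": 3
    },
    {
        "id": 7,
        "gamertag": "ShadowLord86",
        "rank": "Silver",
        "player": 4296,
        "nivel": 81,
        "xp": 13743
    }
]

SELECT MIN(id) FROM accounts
1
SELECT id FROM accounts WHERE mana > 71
[1]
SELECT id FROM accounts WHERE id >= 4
[4, 5, 6, 7]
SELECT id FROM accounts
[1, 2, 3, 4, 5, 6, 7]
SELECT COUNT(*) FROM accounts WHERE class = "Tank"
1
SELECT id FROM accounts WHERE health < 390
[2, 3]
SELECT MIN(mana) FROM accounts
71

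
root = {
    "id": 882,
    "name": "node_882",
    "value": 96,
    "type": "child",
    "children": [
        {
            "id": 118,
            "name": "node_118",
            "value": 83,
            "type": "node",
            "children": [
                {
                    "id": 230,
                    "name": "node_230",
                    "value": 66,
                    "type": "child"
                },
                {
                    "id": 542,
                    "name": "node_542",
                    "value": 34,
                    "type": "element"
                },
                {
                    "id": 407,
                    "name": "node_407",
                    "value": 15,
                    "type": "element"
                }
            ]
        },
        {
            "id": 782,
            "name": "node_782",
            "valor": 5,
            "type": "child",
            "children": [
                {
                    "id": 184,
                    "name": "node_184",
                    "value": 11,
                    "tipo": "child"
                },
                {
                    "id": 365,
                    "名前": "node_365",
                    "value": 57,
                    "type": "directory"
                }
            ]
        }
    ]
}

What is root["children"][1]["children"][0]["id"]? 184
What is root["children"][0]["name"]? "node_118"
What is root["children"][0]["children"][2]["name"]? "node_407"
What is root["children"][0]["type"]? "node"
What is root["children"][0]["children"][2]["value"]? 15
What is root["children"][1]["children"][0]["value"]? 11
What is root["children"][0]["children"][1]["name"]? "node_542"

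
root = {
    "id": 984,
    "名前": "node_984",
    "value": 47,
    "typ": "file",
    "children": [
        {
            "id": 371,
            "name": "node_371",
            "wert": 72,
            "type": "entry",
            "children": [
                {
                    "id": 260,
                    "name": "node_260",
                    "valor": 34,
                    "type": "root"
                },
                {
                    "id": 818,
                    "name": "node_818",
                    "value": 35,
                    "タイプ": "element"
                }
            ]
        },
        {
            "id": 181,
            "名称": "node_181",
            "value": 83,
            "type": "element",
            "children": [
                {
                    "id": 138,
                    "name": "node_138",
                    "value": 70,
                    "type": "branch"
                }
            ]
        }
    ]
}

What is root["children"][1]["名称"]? "node_181"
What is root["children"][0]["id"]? 371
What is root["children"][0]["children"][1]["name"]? "node_818"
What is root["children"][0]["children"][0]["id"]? 260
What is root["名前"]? "node_984"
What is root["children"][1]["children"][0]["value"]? 70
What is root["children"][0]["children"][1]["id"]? 818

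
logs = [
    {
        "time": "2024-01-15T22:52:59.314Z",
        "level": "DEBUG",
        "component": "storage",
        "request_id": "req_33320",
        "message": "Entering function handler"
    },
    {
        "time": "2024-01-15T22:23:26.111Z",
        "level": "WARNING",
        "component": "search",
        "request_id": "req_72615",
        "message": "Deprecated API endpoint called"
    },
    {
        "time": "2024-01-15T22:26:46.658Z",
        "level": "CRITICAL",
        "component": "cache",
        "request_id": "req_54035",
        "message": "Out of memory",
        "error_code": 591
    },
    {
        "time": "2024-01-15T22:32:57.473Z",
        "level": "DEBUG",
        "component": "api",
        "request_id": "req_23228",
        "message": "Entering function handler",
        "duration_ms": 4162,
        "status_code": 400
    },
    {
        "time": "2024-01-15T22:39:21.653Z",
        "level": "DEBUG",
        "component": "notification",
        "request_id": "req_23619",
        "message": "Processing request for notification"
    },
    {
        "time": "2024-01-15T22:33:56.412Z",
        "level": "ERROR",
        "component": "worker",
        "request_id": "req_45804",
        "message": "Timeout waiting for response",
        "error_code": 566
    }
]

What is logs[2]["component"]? "cache"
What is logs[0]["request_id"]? "req_33320"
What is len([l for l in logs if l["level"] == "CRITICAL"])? 1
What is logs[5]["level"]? "ERROR"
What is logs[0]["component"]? "storage"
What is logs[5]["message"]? "Timeout waiting for response"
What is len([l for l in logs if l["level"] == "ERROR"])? 1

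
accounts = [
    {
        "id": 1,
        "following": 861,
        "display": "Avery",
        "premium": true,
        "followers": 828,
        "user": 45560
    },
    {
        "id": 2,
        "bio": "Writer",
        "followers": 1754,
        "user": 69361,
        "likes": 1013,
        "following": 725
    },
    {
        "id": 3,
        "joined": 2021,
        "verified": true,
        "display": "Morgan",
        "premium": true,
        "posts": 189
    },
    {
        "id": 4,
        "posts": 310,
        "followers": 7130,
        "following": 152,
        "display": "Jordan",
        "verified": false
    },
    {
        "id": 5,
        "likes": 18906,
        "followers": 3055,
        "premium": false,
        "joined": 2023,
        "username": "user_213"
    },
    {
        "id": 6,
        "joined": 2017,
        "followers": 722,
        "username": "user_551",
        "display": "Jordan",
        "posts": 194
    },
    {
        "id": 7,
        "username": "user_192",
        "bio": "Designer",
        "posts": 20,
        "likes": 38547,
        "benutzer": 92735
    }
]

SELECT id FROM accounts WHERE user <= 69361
[1, 2]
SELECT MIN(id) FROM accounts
1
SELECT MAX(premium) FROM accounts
True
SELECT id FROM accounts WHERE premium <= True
[1, 3, 5]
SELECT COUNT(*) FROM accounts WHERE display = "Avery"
1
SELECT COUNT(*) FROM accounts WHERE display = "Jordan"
2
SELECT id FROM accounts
[1, 2, 3, 4, 5, 6, 7]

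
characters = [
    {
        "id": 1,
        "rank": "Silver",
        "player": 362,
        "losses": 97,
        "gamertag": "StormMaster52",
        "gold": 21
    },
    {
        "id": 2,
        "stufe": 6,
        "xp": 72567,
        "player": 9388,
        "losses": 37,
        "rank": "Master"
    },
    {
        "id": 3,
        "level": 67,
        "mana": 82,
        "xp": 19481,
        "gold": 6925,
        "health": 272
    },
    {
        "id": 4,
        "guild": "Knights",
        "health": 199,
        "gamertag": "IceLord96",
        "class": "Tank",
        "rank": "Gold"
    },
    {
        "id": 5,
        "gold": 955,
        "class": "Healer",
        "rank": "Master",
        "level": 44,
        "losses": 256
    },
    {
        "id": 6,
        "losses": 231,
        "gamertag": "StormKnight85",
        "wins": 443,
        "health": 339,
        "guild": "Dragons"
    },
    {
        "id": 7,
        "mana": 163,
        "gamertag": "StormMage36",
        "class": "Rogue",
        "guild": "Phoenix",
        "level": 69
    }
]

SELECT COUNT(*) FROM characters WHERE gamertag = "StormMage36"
1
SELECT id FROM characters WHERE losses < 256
[1, 2, 6]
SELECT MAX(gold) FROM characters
6925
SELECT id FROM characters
[1, 2, 3, 4, 5, 6, 7]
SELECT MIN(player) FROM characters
362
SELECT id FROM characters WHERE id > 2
[3, 4, 5, 6, 7]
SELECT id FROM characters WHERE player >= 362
[1, 2]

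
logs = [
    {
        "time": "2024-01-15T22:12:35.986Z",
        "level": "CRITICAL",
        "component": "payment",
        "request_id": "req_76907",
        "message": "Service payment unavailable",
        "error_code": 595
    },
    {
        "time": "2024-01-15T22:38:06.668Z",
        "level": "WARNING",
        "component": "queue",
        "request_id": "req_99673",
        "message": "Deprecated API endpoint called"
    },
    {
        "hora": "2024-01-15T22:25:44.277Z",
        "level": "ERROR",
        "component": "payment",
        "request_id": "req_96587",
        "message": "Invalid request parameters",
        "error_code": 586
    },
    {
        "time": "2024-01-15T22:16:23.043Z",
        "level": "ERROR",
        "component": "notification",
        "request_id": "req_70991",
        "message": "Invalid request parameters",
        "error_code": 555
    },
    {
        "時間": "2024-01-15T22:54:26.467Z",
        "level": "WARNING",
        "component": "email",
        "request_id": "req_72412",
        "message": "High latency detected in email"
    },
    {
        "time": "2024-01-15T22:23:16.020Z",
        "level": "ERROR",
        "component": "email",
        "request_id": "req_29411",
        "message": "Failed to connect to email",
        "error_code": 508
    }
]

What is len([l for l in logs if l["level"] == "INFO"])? 0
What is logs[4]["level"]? "WARNING"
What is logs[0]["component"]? "payment"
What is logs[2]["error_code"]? 586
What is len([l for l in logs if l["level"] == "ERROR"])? 3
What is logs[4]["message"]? "High latency detected in email"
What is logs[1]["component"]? "queue"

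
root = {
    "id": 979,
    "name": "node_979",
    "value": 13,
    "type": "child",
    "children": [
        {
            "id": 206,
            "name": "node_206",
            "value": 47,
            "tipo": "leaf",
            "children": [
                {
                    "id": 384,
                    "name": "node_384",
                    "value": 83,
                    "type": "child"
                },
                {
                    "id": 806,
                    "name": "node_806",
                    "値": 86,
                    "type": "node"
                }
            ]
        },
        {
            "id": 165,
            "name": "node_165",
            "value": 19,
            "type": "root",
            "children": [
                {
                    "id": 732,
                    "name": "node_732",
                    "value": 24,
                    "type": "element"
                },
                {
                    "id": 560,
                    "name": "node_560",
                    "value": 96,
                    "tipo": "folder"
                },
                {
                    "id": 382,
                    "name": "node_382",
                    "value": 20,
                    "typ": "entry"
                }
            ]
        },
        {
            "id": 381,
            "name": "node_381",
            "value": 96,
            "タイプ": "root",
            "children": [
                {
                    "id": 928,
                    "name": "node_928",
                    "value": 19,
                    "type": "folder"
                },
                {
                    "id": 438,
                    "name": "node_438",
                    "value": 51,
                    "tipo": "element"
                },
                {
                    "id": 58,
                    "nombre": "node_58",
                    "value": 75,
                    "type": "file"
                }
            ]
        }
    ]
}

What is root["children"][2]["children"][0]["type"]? "folder"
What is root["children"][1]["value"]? 19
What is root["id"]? 979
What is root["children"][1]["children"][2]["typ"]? "entry"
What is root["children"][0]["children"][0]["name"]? "node_384"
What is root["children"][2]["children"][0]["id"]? 928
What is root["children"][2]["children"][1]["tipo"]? "element"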